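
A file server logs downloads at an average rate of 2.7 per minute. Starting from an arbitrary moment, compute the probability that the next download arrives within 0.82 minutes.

0.8907

Inter-arrival times are exponential with rate λ = 2.7 per minute.
P(T ≤ 0.82) = 1 − e^(−λt) = 1 − e^(−2.7 × 0.82) = 1 − e^(−2.214) ≈ 0.8907.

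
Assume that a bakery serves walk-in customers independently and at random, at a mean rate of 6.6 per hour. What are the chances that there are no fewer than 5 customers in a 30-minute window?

0.2374

Over the interval, μ = 6.6 × 0.5 = 3.3 (a 30-minute window = 0.5 hours).
P(N ≥ 5) = 1 − P(N ≤ 4) = 1 − Σ_{j=0}^{4} e^(−μ) μ^j/j! ≈ 0.2374.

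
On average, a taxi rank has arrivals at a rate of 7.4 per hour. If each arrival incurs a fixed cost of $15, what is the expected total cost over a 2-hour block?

E[N] = 7.4 × 2 = 14.8 (a 2-hour block = 2 hours); E[cost] = 14.8 × $15 = $222.

$222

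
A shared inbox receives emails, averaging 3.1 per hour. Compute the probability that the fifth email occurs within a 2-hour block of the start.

Over the interval, μ = 3.1 × 2 = 6.2 (a 2-hour block = 2 hours).
The fifth arrival falls in the interval iff at least 5 events occur there: P(S_5 ≤ t) = P(N ≥ 5) = 1 − P(N ≤ 4) ≈ 0.7408.

0.7408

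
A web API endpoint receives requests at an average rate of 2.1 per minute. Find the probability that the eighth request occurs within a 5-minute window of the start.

Over the interval, μ = 2.1 × 5 = 10.5 (a 5-minute window = 5 minutes).
The eighth arrival falls in the interval iff at least 8 events occur there: P(S_8 ≤ t) = P(N ≥ 8) = 1 − P(N ≤ 7) ≈ 0.8215.

0.8215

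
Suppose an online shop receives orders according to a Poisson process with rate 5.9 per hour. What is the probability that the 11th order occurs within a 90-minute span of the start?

Over the interval, μ = 5.9 × 1.5 = 8.85 (a 90-minute span = 1.5 hours).
The 11th arrival falls in the interval iff at least 11 events occur there: P(S_11 ≤ t) = P(N ≥ 11) = 1 − P(N ≤ 10) ≈ 0.2764.

0.2764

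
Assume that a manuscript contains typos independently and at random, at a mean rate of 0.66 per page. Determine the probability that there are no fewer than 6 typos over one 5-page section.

Over the interval, μ = 0.66 × 5 = 3.3 (a 5-page section = 5 pages).
P(N ≥ 6) = 1 − P(N ≤ 5) = 1 − Σ_{j=0}^{5} e^(−μ) μ^j/j! ≈ 0.1171.

0.1171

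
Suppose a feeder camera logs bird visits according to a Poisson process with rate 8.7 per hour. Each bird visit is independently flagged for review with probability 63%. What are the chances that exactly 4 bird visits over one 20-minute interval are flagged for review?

0.0747

Thinning: the bird visits that are flagged for review themselves form a Poisson process with rate 0.63 × 8.7 = 5.481 per hour.
Over the interval, μ = 5.481 × 1/3 = 1.827 (a 20-minute interval = 1/3 hours).
P(N = 4) = e^(−1.827) · 1.827^4/4! ≈ 0.0747.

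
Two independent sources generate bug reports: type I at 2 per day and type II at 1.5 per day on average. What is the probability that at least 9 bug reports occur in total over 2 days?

0.2709

Independent Poisson processes superpose: combined rate λ = 2 + 1.5 = 3.5 per day.
Over the interval, μ = 3.5 × 2 = 7 (2 days).
P(N ≥ 9) = 1 − P(N ≤ 8) ≈ 0.2709.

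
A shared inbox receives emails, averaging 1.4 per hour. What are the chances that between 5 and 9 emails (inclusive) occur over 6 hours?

Over the interval, μ = 1.4 × 6 = 8.4 (6 hours).
P(5 ≤ N ≤ 9) = Σ_{j=5}^{9} e^(−8.4) · 8.4^j/j! ≈ 0.5870.

0.5870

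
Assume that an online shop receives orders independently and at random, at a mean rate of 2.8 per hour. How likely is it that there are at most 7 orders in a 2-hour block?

0.7970

Over the interval, μ = 2.8 × 2 = 5.6 (a 2-hour block = 2 hours).
P(N ≤ 7) = Σ_{j=0}^{7} e^(−μ) μ^j/j! ≈ 0.7970.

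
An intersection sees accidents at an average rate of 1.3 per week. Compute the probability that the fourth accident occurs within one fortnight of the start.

0.2640

Over the interval, μ = 1.3 × 2 = 2.6 (a fortnight = 2 weeks).
The fourth arrival falls in the interval iff at least 4 events occur there: P(S_4 ≤ t) = P(N ≥ 4) = 1 − P(N ≤ 3) ≈ 0.2640.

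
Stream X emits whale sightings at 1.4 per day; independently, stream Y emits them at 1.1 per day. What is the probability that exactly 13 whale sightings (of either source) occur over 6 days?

Independent Poisson processes superpose: combined rate λ = 1.4 + 1.1 = 2.5 per day.
Over the interval, μ = 2.5 × 6 = 15 (6 days).
P(N = 13) = e^(−15) · 15^13/13! ≈ 0.0956.

0.0956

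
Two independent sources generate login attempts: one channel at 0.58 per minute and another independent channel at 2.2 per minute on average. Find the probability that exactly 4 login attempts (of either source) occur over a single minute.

0.1544

Independent Poisson processes superpose: combined rate λ = 0.58 + 2.2 = 2.78 per minute.
So μ = 2.78.
P(N = 4) = e^(−2.78) · 2.78^4/4! ≈ 0.1544.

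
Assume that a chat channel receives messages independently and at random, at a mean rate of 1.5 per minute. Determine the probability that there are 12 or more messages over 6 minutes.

Over the interval, μ = 1.5 × 6 = 9 (6 minutes).
P(N ≥ 12) = 1 − P(N ≤ 11) = 1 − Σ_{j=0}^{11} e^(−μ) μ^j/j! ≈ 0.1970.

0.1970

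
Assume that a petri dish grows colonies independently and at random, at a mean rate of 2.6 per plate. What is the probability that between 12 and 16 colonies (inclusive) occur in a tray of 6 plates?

Over the interval, μ = 2.6 × 6 = 15.6 (a tray of 6 plates = 6 plates).
P(12 ≤ N ≤ 16) = Σ_{j=12}^{16} e^(−15.6) · 15.6^j/j! ≈ 0.4575.

0.4575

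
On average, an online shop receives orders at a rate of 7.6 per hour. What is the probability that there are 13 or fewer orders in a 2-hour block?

Over the interval, μ = 7.6 × 2 = 15.2 (a 2-hour block = 2 hours).
P(N ≤ 13) = Σ_{j=0}^{13} e^(−μ) μ^j/j! ≈ 0.3444.

0.3444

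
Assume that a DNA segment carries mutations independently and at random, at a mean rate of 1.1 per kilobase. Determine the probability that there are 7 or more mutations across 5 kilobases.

Over the interval, μ = 1.1 × 5 = 5.5 (5 kilobases).
P(N ≥ 7) = 1 − P(N ≤ 6) = 1 − Σ_{j=0}^{6} e^(−μ) μ^j/j! ≈ 0.3140.

0.3140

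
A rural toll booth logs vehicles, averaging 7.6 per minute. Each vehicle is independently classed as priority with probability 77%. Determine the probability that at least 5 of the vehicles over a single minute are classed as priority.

Thinning: the vehicles that are classed as priority themselves form a Poisson process with rate 0.77 × 7.6 = 5.852 per minute.
So μ = 5.852.
P(N ≥ 5) = 1 − P(N ≤ 4) ≈ 0.6946.

0.6946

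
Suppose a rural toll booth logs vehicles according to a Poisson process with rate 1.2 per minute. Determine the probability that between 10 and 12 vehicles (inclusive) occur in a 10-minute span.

Over the interval, μ = 1.2 × 10 = 12 (a 10-minute span = 10 minutes).
P(10 ≤ N ≤ 12) = Σ_{j=10}^{12} e^(−12) · 12^j/j! ≈ 0.3336.

0.3336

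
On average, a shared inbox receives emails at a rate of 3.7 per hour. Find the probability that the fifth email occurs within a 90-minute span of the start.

Over the interval, μ = 3.7 × 1.5 = 5.55 (a 90-minute span = 1.5 hours).
The fifth arrival falls in the interval iff at least 5 events occur there: P(S_5 ≤ t) = P(N ≥ 5) = 1 − P(N ≤ 4) ≈ 0.6502.

0.6502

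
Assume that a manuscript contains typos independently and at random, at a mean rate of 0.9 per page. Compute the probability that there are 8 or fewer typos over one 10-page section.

Over the interval, μ = 0.9 × 10 = 9 (a 10-page section = 10 pages).
P(N ≤ 8) = Σ_{j=0}^{8} e^(−μ) μ^j/j! ≈ 0.4557.

0.4557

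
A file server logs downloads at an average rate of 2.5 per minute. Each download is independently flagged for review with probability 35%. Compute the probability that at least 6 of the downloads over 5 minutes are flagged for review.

Thinning: the downloads that are flagged for review themselves form a Poisson process with rate 0.35 × 2.5 = 0.875 per minute.
Over the interval, μ = 0.875 × 5 = 4.375 (5 minutes).
P(N ≥ 6) = 1 − P(N ≤ 5) ≈ 0.2759.

0.2759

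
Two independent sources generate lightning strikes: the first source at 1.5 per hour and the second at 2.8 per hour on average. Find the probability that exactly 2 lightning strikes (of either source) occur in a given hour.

Independent Poisson processes superpose: combined rate λ = 1.5 + 2.8 = 4.3 per hour.
So μ = 4.3.
P(N = 2) = e^(−4.3) · 4.3^2/2! ≈ 0.1254.

0.1254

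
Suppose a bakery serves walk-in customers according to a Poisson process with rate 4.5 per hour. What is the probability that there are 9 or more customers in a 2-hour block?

Over the interval, μ = 4.5 × 2 = 9 (a 2-hour block = 2 hours).
P(N ≥ 9) = 1 − P(N ≤ 8) = 1 − Σ_{j=0}^{8} e^(−μ) μ^j/j! ≈ 0.5443.

0.5443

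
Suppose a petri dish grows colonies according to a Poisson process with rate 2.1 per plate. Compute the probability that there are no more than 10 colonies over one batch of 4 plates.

0.7743

Over the interval, μ = 2.1 × 4 = 8.4 (a batch of 4 plates = 4 plates).
P(N ≤ 10) = Σ_{j=0}^{10} e^(−μ) μ^j/j! ≈ 0.7743.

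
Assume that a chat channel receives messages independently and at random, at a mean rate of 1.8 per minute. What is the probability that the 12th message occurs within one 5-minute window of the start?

0.1970

Over the interval, μ = 1.8 × 5 = 9 (a 5-minute window = 5 minutes).
The 12th arrival falls in the interval iff at least 12 events occur there: P(S_12 ≤ t) = P(N ≥ 12) = 1 − P(N ≤ 11) ≈ 0.1970.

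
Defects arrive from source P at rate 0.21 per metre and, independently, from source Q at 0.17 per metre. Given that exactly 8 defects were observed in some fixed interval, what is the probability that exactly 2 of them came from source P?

0.0686

Given the total, each event is independently from source P with probability p = λ_P/(λ_P+λ_Q) = 0.21/0.38 ≈ 0.5526.
So K ~ Binomial(8, 0.21/0.38): P(K = 2) = C(8,2) · (0.21/0.38)^2 · (0.17/0.38)^6 ≈ 0.0686.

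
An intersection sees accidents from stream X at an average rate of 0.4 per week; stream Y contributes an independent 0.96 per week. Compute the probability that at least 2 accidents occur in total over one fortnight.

Independent Poisson processes superpose: combined rate λ = 0.4 + 0.96 = 1.36 per week.
Over the interval, μ = 1.36 × 2 = 2.72 (a fortnight = 2 weeks).
P(N ≥ 2) = 1 − P(N ≤ 1) ≈ 0.7549.

0.7549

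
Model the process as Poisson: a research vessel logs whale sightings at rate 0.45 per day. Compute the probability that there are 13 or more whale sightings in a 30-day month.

Over the interval, μ = 0.45 × 30 = 13.5 (a 30-day month = 30 days).
P(N ≥ 13) = 1 − P(N ≤ 12) = 1 − Σ_{j=0}^{12} e^(−μ) μ^j/j! ≈ 0.5907.

0.5907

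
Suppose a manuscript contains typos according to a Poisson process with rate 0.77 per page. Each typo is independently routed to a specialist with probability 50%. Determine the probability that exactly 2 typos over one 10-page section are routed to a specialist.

Thinning: the typos that are routed to a specialist themselves form a Poisson process with rate 0.5 × 0.77 = 0.385 per page.
Over the interval, μ = 0.385 × 10 = 3.85 (a 10-page section = 10 pages).
P(N = 2) = e^(−3.85) · 3.85^2/2! ≈ 0.1577.

0.1577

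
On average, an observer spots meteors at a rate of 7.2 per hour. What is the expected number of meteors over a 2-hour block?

14.4

E[N] = λt = 7.2 × 2 = 14.4 (a 2-hour block = 2 hours).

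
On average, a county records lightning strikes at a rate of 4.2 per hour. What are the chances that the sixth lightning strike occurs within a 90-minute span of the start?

Over the interval, μ = 4.2 × 1.5 = 6.3 (a 90-minute span = 1.5 hours).
The sixth arrival falls in the interval iff at least 6 events occur there: P(S_6 ≤ t) = P(N ≥ 6) = 1 − P(N ≤ 5) ≈ 0.6012.

0.6012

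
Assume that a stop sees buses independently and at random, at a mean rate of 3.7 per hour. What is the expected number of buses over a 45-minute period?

2.775

E[N] = λt = 3.7 × 0.75 = 2.775 (a 45-minute period = 0.75 hours).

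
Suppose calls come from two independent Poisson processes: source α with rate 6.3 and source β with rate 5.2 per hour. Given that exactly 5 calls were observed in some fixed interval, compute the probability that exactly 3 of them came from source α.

Given the total, each event is independently from source α with probability p = λ_α/(λ_α+λ_β) = 6.3/11.5 ≈ 0.5478.
So K ~ Binomial(5, 6.3/11.5): P(K = 3) = C(5,3) · (6.3/11.5)^3 · (5.2/11.5)^2 ≈ 0.3362.

0.3362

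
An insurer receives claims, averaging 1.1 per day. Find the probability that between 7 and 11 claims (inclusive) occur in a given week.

Over the interval, μ = 1.1 × 7 = 7.7 (a week = 7 days).
P(7 ≤ N ≤ 11) = Σ_{j=7}^{11} e^(−7.7) · 7.7^j/j! ≈ 0.5571.

0.5571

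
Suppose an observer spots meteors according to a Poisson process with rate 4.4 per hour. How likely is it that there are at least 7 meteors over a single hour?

0.1564

With mean μ = 4.4 per hour,
P(N ≥ 7) = 1 − P(N ≤ 6) = 1 − Σ_{j=0}^{6} e^(−μ) μ^j/j! ≈ 0.1564.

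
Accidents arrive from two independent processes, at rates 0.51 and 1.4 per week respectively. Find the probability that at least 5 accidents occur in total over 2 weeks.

Independent Poisson processes superpose: combined rate λ = 0.51 + 1.4 = 1.91 per week.
Over the interval, μ = 1.91 × 2 = 3.82 (2 weeks).
P(N ≥ 5) = 1 − P(N ≤ 4) ≈ 0.3360.

0.3360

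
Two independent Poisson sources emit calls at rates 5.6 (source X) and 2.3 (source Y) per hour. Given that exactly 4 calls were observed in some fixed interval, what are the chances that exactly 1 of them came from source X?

Given the total, each event is independently from source X with probability p = λ_X/(λ_X+λ_Y) = 5.6/7.9 ≈ 0.7089.
So K ~ Binomial(4, 5.6/7.9): P(K = 1) = C(4,1) · (5.6/7.9)^1 · (2.3/7.9)^3 ≈ 0.0700.

0.0700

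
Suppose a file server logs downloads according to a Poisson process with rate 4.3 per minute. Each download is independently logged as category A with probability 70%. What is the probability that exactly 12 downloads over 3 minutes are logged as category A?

Thinning: the downloads that are logged as category A themselves form a Poisson process with rate 0.7 × 4.3 = 3.01 per minute.
Over the interval, μ = 3.01 × 3 = 9.03 (3 minutes).
P(N = 12) = e^(−9.03) · 9.03^12/12! ≈ 0.0735.

0.0735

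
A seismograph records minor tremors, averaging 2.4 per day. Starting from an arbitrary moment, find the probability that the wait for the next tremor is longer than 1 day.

0.0907

The wait for the next event is exponential with rate λ = 2.4 per day.
P(T > 1) = e^(−λt) = e^(−2.4 × 1) = e^(−2.4) ≈ 0.0907.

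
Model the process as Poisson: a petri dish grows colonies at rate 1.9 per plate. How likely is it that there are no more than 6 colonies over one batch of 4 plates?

Over the interval, μ = 1.9 × 4 = 7.6 (a batch of 4 plates = 4 plates).
P(N ≤ 6) = Σ_{j=0}^{6} e^(−μ) μ^j/j! ≈ 0.3646.

0.3646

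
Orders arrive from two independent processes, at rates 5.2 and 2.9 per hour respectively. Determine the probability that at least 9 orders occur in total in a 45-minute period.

Independent Poisson processes superpose: combined rate λ = 5.2 + 2.9 = 8.1 per hour.
Over the interval, μ = 8.1 × 0.75 = 6.075 (a 45-minute period = 0.75 hours).
P(N ≥ 9) = 1 − P(N ≤ 8) ≈ 0.1606.

0.1606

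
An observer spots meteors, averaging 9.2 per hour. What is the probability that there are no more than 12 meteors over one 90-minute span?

Over the interval, μ = 9.2 × 1.5 = 13.8 (a 90-minute span = 1.5 hours).
P(N ≤ 12) = Σ_{j=0}^{12} e^(−μ) μ^j/j! ≈ 0.3784.

0.3784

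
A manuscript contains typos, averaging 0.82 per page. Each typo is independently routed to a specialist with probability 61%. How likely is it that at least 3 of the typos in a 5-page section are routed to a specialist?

0.4564

Thinning: the typos that are routed to a specialist themselves form a Poisson process with rate 0.61 × 0.82 = 0.5002 per page.
Over the interval, μ = 0.5002 × 5 = 2.501 (a 5-page section = 5 pages).
P(N ≥ 3) = 1 − P(N ≤ 2) ≈ 0.4564.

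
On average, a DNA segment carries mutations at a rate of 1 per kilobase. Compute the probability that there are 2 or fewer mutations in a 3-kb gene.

0.4232

Over the interval, μ = 1 × 3 = 3 (a 3-kb gene = 3 kilobases).
P(N ≤ 2) = Σ_{j=0}^{2} e^(−μ) μ^j/j! ≈ 0.4232.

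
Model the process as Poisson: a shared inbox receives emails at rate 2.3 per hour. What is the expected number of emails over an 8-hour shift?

18.4

E[N] = λt = 2.3 × 8 = 18.4 (an 8-hour shift = 8 hours).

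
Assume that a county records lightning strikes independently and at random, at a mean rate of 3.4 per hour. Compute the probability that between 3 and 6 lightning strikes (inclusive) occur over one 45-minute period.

Over the interval, μ = 3.4 × 0.75 = 2.55 (a 45-minute period = 0.75 hours).
P(3 ≤ N ≤ 6) = Σ_{j=3}^{6} e^(−2.55) · 2.55^j/j! ≈ 0.4533.

0.4533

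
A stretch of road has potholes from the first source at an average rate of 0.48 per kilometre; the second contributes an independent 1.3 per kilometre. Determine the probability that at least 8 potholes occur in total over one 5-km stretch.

Independent Poisson processes superpose: combined rate λ = 0.48 + 1.3 = 1.78 per kilometre.
Over the interval, μ = 1.78 × 5 = 8.9 (a 5-km stretch = 5 kilometres).
P(N ≥ 8) = 1 − P(N ≤ 7) ≈ 0.6643.

0.6643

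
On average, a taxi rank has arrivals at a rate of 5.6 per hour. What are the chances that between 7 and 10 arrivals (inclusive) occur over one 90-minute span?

Over the interval, μ = 5.6 × 1.5 = 8.4 (a 90-minute span = 1.5 hours).
P(7 ≤ N ≤ 10) = Σ_{j=7}^{10} e^(−8.4) · 8.4^j/j! ≈ 0.5073.

0.5073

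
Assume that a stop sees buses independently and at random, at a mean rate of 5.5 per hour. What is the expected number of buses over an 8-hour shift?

44

E[N] = λt = 5.5 × 8 = 44 (an 8-hour shift = 8 hours).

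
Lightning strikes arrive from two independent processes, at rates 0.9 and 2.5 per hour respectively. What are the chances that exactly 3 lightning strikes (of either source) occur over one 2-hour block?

0.0584

Independent Poisson processes superpose: combined rate λ = 0.9 + 2.5 = 3.4 per hour.
Over the interval, μ = 3.4 × 2 = 6.8 (a 2-hour block = 2 hours).
P(N = 3) = e^(−6.8) · 6.8^3/3! ≈ 0.0584.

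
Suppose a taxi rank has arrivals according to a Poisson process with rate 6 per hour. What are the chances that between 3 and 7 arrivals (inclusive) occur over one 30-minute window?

Over the interval, μ = 6 × 0.5 = 3 (a 30-minute window = 0.5 hours).
P(3 ≤ N ≤ 7) = Σ_{j=3}^{7} e^(−3) · 3^j/j! ≈ 0.5649.

0.5649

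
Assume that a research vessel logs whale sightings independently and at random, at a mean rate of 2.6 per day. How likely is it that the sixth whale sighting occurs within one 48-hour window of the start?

Over the interval, μ = 2.6 × 2 = 5.2 (a 48-hour window = 2 days).
The sixth arrival falls in the interval iff at least 6 events occur there: P(S_6 ≤ t) = P(N ≥ 6) = 1 − P(N ≤ 5) ≈ 0.4191.

0.4191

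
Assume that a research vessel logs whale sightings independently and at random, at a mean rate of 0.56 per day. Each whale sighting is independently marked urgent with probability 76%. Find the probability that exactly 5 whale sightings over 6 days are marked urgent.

Thinning: the whale sightings that are marked urgent themselves form a Poisson process with rate 0.76 × 0.56 = 0.4256 per day.
Over the interval, μ = 0.4256 × 6 = 2.5536 (6 days).
P(N = 5) = e^(−2.5536) · 2.5536^5/5! ≈ 0.0704.

0.0704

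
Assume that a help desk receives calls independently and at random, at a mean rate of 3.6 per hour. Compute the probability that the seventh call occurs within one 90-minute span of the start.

Over the interval, μ = 3.6 × 1.5 = 5.4 (a 90-minute span = 1.5 hours).
The seventh arrival falls in the interval iff at least 7 events occur there: P(S_7 ≤ t) = P(N ≥ 7) = 1 − P(N ≤ 6) ≈ 0.2983.

0.2983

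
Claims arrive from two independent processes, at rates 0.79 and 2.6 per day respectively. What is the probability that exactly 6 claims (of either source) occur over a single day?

Independent Poisson processes superpose: combined rate λ = 0.79 + 2.6 = 3.39 per day.
So μ = 3.39.
P(N = 6) = e^(−3.39) · 3.39^6/6! ≈ 0.0711.

0.0711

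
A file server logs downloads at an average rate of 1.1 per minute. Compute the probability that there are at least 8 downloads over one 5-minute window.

0.1905

Over the interval, μ = 1.1 × 5 = 5.5 (a 5-minute window = 5 minutes).
P(N ≥ 8) = 1 − P(N ≤ 7) = 1 − Σ_{j=0}^{7} e^(−μ) μ^j/j! ≈ 0.1905.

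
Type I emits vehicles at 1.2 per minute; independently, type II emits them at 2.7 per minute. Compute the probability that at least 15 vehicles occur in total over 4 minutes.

Independent Poisson processes superpose: combined rate λ = 1.2 + 2.7 = 3.9 per minute.
Over the interval, μ = 3.9 × 4 = 15.6 (4 minutes).
P(N ≥ 15) = 1 − P(N ≤ 14) ≈ 0.5944.

0.5944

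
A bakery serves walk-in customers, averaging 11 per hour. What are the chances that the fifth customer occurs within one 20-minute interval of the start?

Over the interval, μ = 11 × 1/3 ≈ 3.66667 (a 20-minute interval = 1/3 hours).
The fifth arrival falls in the interval iff at least 5 events occur there: P(S_5 ≤ t) = P(N ≥ 5) = 1 − P(N ≤ 4) ≈ 0.3064.

0.3064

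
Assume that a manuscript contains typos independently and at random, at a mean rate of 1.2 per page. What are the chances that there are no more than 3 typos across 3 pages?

Over the interval, μ = 1.2 × 3 = 3.6 (3 pages).
P(N ≤ 3) = Σ_{j=0}^{3} e^(−μ) μ^j/j! ≈ 0.5152.

0.5152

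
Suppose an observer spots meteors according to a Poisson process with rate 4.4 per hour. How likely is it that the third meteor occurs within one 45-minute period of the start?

Over the interval, μ = 4.4 × 0.75 = 3.3 (a 45-minute period = 0.75 hours).
The third arrival falls in the interval iff at least 3 events occur there: P(S_3 ≤ t) = P(N ≥ 3) = 1 − P(N ≤ 2) ≈ 0.6406.

0.6406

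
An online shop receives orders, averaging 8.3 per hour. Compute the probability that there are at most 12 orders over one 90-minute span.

Over the interval, μ = 8.3 × 1.5 = 12.45 (a 90-minute span = 1.5 hours).
P(N ≤ 12) = Σ_{j=0}^{12} e^(−μ) μ^j/j! ≈ 0.5246.

0.5246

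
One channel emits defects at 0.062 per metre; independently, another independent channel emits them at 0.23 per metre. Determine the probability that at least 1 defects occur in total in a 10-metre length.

Independent Poisson processes superpose: combined rate λ = 0.062 + 0.23 = 0.292 per metre.
Over the interval, μ = 0.292 × 10 = 2.92 (a 10-metre length = 10 metres).
P(N ≥ 1) = 1 − P(N ≤ 0) ≈ 0.9461.

0.9461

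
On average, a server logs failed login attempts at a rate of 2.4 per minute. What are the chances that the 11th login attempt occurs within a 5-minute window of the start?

Over the interval, μ = 2.4 × 5 = 12 (a 5-minute window = 5 minutes).
The 11th arrival falls in the interval iff at least 11 events occur there: P(S_11 ≤ t) = P(N ≥ 11) = 1 − P(N ≤ 10) ≈ 0.6528.

0.6528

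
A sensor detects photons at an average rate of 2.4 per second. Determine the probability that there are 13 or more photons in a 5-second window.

0.4240

Over the interval, μ = 2.4 × 5 = 12 (a 5-second window = 5 seconds).
P(N ≥ 13) = 1 − P(N ≤ 12) = 1 − Σ_{j=0}^{12} e^(−μ) μ^j/j! ≈ 0.4240.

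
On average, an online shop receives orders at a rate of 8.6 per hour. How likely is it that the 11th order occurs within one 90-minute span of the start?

Over the interval, μ = 8.6 × 1.5 = 12.9 (a 90-minute span = 1.5 hours).
The 11th arrival falls in the interval iff at least 11 events occur there: P(S_11 ≤ t) = P(N ≥ 11) = 1 − P(N ≤ 10) ≈ 0.7396.

0.7396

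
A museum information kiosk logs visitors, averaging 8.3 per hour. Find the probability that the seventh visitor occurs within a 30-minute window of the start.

0.1269

Over the interval, μ = 8.3 × 0.5 = 4.15 (a 30-minute window = 0.5 hours).
The seventh arrival falls in the interval iff at least 7 events occur there: P(S_7 ≤ t) = P(N ≥ 7) = 1 − P(N ≤ 6) ≈ 0.1269.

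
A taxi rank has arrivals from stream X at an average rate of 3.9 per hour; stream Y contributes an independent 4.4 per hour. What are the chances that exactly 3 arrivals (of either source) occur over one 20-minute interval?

0.2219

Independent Poisson processes superpose: combined rate λ = 3.9 + 4.4 = 8.3 per hour.
Over the interval, μ = 8.3 × 1/3 ≈ 2.76667 (a 20-minute interval = 1/3 hours).
P(N = 3) = e^(−2.76667) · 2.76667^3/3! ≈ 0.2219.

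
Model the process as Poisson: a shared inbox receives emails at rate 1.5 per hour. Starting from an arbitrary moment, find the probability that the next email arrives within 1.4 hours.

Inter-arrival times are exponential with rate λ = 1.5 per hour.
P(T ≤ 1.4) = 1 − e^(−λt) = 1 − e^(−1.5 × 1.4) = 1 − e^(−2.1) ≈ 0.8775.

0.8775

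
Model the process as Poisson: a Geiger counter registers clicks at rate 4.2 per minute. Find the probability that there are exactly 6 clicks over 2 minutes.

Over the interval, μ = 4.2 × 2 = 8.4 (2 minutes).
P(N = 6) = e^(−μ) μ^6/6! = e^(−8.4) · 8.4^6/720 ≈ 0.1097.

0.1097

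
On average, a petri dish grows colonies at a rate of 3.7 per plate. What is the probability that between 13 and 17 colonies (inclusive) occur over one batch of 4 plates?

0.4811

Over the interval, μ = 3.7 × 4 = 14.8 (a batch of 4 plates = 4 plates).
P(13 ≤ N ≤ 17) = Σ_{j=13}^{17} e^(−14.8) · 14.8^j/j! ≈ 0.4811.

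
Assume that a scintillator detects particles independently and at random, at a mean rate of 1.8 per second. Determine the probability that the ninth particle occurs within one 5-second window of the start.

0.5443

Over the interval, μ = 1.8 × 5 = 9 (a 5-second window = 5 seconds).
The ninth arrival falls in the interval iff at least 9 events occur there: P(S_9 ≤ t) = P(N ≥ 9) = 1 − P(N ≤ 8) ≈ 0.5443.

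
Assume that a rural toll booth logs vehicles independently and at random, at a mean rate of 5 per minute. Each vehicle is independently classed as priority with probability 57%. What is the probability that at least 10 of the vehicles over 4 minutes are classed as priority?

Thinning: the vehicles that are classed as priority themselves form a Poisson process with rate 0.57 × 5 = 2.85 per minute.
Over the interval, μ = 2.85 × 4 = 11.4 (4 minutes).
P(N ≥ 10) = 1 − P(N ≤ 9) ≈ 0.7013.

0.7013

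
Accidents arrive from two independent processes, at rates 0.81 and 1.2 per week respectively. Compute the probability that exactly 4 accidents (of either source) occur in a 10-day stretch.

0.1604

Independent Poisson processes superpose: combined rate λ = 0.81 + 1.2 = 2.01 per week.
Over the interval, μ = 2.01 × 10/7 ≈ 2.87143 (a 10-day stretch = 10/7 weeks).
P(N = 4) = e^(−2.87143) · 2.87143^4/4! ≈ 0.1604.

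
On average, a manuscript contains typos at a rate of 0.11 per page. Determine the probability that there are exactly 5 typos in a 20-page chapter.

Over the interval, μ = 0.11 × 20 = 2.2 (a 20-page chapter = 20 pages).
P(N = 5) = e^(−μ) μ^5/5! = e^(−2.2) · 2.2^5/120 ≈ 0.0476.

0.0476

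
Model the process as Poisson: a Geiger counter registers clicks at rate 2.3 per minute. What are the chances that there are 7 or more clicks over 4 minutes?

0.8108

Over the interval, μ = 2.3 × 4 = 9.2 (4 minutes).
P(N ≥ 7) = 1 − P(N ≤ 6) = 1 − Σ_{j=0}^{6} e^(−μ) μ^j/j! ≈ 0.8108.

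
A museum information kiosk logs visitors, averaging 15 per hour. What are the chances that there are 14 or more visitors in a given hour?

With mean μ = 15 per hour,
P(N ≥ 14) = 1 − P(N ≤ 13) = 1 − Σ_{j=0}^{13} e^(−μ) μ^j/j! ≈ 0.6368.

0.6368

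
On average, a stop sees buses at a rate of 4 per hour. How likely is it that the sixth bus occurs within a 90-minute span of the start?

Over the interval, μ = 4 × 1.5 = 6 (a 90-minute span = 1.5 hours).
The sixth arrival falls in the interval iff at least 6 events occur there: P(S_6 ≤ t) = P(N ≥ 6) = 1 − P(N ≤ 5) ≈ 0.5543.

0.5543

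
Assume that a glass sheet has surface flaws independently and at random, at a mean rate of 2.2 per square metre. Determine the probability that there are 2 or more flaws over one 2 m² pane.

0.9337

Over the interval, μ = 2.2 × 2 = 4.4 (a 2 m² pane = 2 square metres).
P(N ≥ 2) = 1 − P(N ≤ 1) = 1 − Σ_{j=0}^{1} e^(−μ) μ^j/j! ≈ 0.9337.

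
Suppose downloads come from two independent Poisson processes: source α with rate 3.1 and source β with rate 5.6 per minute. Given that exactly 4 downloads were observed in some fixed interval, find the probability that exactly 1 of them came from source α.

0.3801

Given the total, each event is independently from source α with probability p = λ_α/(λ_α+λ_β) = 3.1/8.7 ≈ 0.3563.
So K ~ Binomial(4, 3.1/8.7): P(K = 1) = C(4,1) · (3.1/8.7)^1 · (5.6/8.7)^3 ≈ 0.3801.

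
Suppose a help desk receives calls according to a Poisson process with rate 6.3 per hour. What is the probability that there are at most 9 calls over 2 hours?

0.1939

Over the interval, μ = 6.3 × 2 = 12.6 (2 hours).
P(N ≤ 9) = Σ_{j=0}^{9} e^(−μ) μ^j/j! ≈ 0.1939.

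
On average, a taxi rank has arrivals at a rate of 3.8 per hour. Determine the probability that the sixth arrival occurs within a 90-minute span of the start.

0.5050

Over the interval, μ = 3.8 × 1.5 = 5.7 (a 90-minute span = 1.5 hours).
The sixth arrival falls in the interval iff at least 6 events occur there: P(S_6 ≤ t) = P(N ≥ 6) = 1 − P(N ≤ 5) ≈ 0.5050.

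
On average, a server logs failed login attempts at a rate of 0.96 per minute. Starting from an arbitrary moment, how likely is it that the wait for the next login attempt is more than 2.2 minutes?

The wait for the next event is exponential with rate λ = 0.96 per minute.
P(T > 2.2) = e^(−λt) = e^(−0.96 × 2.2) = e^(−2.112) ≈ 0.1210.

0.1210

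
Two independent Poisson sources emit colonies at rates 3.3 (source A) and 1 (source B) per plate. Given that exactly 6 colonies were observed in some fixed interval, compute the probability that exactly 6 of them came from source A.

Given the total, each event is independently from source A with probability p = λ_A/(λ_A+λ_B) = 3.3/4.3 ≈ 0.7674.
So K ~ Binomial(6, 3.3/4.3): P(K = 6) = C(6,6) · (3.3/4.3)^6 · (1/4.3)^0 ≈ 0.2043.

0.2043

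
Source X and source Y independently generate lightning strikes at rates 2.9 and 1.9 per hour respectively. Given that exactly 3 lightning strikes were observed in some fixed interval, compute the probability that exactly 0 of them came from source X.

Given the total, each event is independently from source X with probability p = λ_X/(λ_X+λ_Y) = 2.9/4.8 ≈ 0.6042.
So K ~ Binomial(3, 2.9/4.8): P(K = 0) = C(3,0) · (2.9/4.8)^0 · (1.9/4.8)^3 ≈ 0.0620.

0.0620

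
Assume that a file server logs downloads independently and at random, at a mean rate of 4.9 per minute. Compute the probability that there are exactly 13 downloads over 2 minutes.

0.0685

Over the interval, μ = 4.9 × 2 = 9.8 (2 minutes).
P(N = 13) = e^(−μ) μ^13/13! = e^(−9.8) · 9.8^13/6227020800 ≈ 0.0685.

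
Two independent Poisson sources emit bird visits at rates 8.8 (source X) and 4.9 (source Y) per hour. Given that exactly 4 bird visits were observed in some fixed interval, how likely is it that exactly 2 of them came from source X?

Given the total, each event is independently from source X with probability p = λ_X/(λ_X+λ_Y) = 8.8/13.7 ≈ 0.6423.
So K ~ Binomial(4, 8.8/13.7): P(K = 2) = C(4,2) · (8.8/13.7)^2 · (4.9/13.7)^2 ≈ 0.3167.

0.3167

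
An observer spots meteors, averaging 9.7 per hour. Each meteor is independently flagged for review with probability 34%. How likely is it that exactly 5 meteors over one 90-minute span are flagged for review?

0.1754

Thinning: the meteors that are flagged for review themselves form a Poisson process with rate 0.34 × 9.7 = 3.298 per hour.
Over the interval, μ = 3.298 × 1.5 = 4.947 (a 90-minute span = 1.5 hours).
P(N = 5) = e^(−4.947) · 4.947^5/5! ≈ 0.1754.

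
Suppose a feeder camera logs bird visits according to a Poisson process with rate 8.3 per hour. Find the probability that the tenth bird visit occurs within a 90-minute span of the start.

Over the interval, μ = 8.3 × 1.5 = 12.45 (a 90-minute span = 1.5 hours).
The tenth arrival falls in the interval iff at least 10 events occur there: P(S_10 ≤ t) = P(N ≥ 10) = 1 − P(N ≤ 9) ≈ 0.7947.

0.7947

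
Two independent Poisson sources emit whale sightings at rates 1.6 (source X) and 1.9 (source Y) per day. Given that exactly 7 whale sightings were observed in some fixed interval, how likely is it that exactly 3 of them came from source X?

Given the total, each event is independently from source X with probability p = λ_X/(λ_X+λ_Y) = 1.6/3.5 ≈ 0.4571.
So K ~ Binomial(7, 1.6/3.5): P(K = 3) = C(7,3) · (1.6/3.5)^3 · (1.9/3.5)^4 ≈ 0.2904.

0.2904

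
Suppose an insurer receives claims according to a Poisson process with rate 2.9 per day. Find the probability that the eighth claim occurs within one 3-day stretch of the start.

Over the interval, μ = 2.9 × 3 = 8.7 (a 3-day stretch = 3 days).
The eighth arrival falls in the interval iff at least 8 events occur there: P(S_8 ≤ t) = P(N ≥ 8) = 1 − P(N ≤ 7) ≈ 0.6398.

0.6398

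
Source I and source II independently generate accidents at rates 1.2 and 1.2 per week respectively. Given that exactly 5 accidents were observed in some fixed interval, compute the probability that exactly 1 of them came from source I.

Given the total, each event is independently from source I with probability p = λ_I/(λ_I+λ_II) = 1.2/2.4 = 0.5000.
So K ~ Binomial(5, 1.2/2.4): P(K = 1) = C(5,1) · (1.2/2.4)^1 · (1.2/2.4)^4 ≈ 0.1562.

0.1562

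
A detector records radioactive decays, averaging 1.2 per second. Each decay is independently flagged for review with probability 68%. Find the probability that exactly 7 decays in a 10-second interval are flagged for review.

0.1366

Thinning: the decays that are flagged for review themselves form a Poisson process with rate 0.68 × 1.2 = 0.816 per second.
Over the interval, μ = 0.816 × 10 = 8.16 (a 10-second interval = 10 seconds).
P(N = 7) = e^(−8.16) · 8.16^7/7! ≈ 0.1366.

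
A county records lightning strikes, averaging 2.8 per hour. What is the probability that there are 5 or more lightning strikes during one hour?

0.1523

With mean μ = 2.8 per hour,
P(N ≥ 5) = 1 − P(N ≤ 4) = 1 − Σ_{j=0}^{4} e^(−μ) μ^j/j! ≈ 0.1523.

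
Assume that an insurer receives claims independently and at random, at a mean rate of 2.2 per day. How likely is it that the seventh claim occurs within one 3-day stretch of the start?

0.4892

Over the interval, μ = 2.2 × 3 = 6.6 (a 3-day stretch = 3 days).
The seventh arrival falls in the interval iff at least 7 events occur there: P(S_7 ≤ t) = P(N ≥ 7) = 1 − P(N ≤ 6) ≈ 0.4892.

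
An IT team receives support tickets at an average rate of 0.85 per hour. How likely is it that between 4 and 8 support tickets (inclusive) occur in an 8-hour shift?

Over the interval, μ = 0.85 × 8 = 6.8 (an 8-hour shift = 8 hours).
P(4 ≤ N ≤ 8) = Σ_{j=4}^{8} e^(−6.8) · 6.8^j/j! ≈ 0.6620.

0.6620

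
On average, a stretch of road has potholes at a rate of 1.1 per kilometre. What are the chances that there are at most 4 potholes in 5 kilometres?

0.3575

Over the interval, μ = 1.1 × 5 = 5.5 (5 kilometres).
P(N ≤ 4) = Σ_{j=0}^{4} e^(−μ) μ^j/j! ≈ 0.3575.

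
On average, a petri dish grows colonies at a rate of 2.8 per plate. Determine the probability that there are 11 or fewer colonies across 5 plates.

0.2600

Over the interval, μ = 2.8 × 5 = 14 (5 plates).
P(N ≤ 11) = Σ_{j=0}^{11} e^(−μ) μ^j/j! ≈ 0.2600.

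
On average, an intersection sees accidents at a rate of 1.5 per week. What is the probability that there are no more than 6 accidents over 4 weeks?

0.6063

Over the interval, μ = 1.5 × 4 = 6 (4 weeks).
P(N ≤ 6) = Σ_{j=0}^{6} e^(−μ) μ^j/j! ≈ 0.6063.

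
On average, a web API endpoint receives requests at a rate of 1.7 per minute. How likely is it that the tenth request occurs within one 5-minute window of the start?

Over the interval, μ = 1.7 × 5 = 8.5 (a 5-minute window = 5 minutes).
The tenth arrival falls in the interval iff at least 10 events occur there: P(S_10 ≤ t) = P(N ≥ 10) = 1 − P(N ≤ 9) ≈ 0.3470.

0.3470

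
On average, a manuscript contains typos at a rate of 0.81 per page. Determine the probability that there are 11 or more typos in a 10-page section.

0.1942

Over the interval, μ = 0.81 × 10 = 8.1 (a 10-page section = 10 pages).
P(N ≥ 11) = 1 − P(N ≤ 10) = 1 − Σ_{j=0}^{10} e^(−μ) μ^j/j! ≈ 0.1942.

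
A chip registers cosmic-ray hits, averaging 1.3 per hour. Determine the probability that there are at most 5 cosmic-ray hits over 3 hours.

Over the interval, μ = 1.3 × 3 = 3.9 (3 hours).
P(N ≤ 5) = Σ_{j=0}^{5} e^(−μ) μ^j/j! ≈ 0.8006.

0.8006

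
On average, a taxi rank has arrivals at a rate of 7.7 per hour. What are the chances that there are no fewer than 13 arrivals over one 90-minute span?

Over the interval, μ = 7.7 × 1.5 = 11.55 (a 90-minute span = 1.5 hours).
P(N ≥ 13) = 1 − P(N ≤ 12) = 1 − Σ_{j=0}^{12} e^(−μ) μ^j/j! ≈ 0.3727.

0.3727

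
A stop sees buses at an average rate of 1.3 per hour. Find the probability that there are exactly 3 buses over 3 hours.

Over the interval, μ = 1.3 × 3 = 3.9 (3 hours).
P(N = 3) = e^(−μ) μ^3/3! = e^(−3.9) · 3.9^3/6 ≈ 0.2001.

0.2001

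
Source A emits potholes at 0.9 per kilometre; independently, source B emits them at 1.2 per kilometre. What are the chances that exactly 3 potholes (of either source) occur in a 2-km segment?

Independent Poisson processes superpose: combined rate λ = 0.9 + 1.2 = 2.1 per kilometre.
Over the interval, μ = 2.1 × 2 = 4.2 (a 2-km segment = 2 kilometres).
P(N = 3) = e^(−4.2) · 4.2^3/3! ≈ 0.1852.

0.1852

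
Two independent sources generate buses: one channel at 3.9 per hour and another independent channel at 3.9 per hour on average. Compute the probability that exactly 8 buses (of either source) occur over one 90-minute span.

0.0722

Independent Poisson processes superpose: combined rate λ = 3.9 + 3.9 = 7.8 per hour.
Over the interval, μ = 7.8 × 1.5 = 11.7 (a 90-minute span = 1.5 hours).
P(N = 8) = e^(−11.7) · 11.7^8/8! ≈ 0.0722.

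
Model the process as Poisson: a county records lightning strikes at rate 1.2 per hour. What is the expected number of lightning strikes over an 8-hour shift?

9.6

E[N] = λt = 1.2 × 8 = 9.6 (an 8-hour shift = 8 hours).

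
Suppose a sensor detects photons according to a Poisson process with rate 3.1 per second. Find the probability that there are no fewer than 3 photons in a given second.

0.5988

With mean μ = 3.1 per second,
P(N ≥ 3) = 1 − P(N ≤ 2) = 1 − Σ_{j=0}^{2} e^(−μ) μ^j/j! ≈ 0.5988.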